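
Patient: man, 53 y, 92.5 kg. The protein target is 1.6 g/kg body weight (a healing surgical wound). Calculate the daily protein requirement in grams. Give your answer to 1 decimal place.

Protein = 1.6 g/kg × 92.5 kg = 148 g/day.

148.0 g/day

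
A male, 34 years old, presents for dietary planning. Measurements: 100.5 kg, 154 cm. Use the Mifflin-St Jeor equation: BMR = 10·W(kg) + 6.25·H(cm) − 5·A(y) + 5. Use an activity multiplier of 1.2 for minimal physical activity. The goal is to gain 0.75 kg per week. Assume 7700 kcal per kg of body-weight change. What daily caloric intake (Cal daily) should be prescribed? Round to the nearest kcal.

Mifflin-St Jeor (male): BMR = 10(100.5) + 6.25(154) − 5(34) + 5 = 1005 + 962.5 − 170 + 5 = 1802.5 kcal/day.
TEE = 1802.5 × 1.2 = 2163 kcal/day.
Required daily surplus = 0.75 × 7700 ÷ 7 = 825 kcal/day.
Target intake = 2163 + 825 = 2988 kcal/day.

2988 Cal daily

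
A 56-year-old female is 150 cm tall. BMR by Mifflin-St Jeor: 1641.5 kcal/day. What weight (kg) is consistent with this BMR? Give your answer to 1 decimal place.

1641.5 = 10·W + 6.25(150) − 5(56) − 161
10·W = 1641.5 − 496.5 = 1145, so W = 114.5 kg.

114.5 kg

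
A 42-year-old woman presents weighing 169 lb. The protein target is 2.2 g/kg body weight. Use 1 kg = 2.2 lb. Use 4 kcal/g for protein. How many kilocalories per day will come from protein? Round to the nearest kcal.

Weight in kg = 169 ÷ 2.2 = 76.8182 kg.
Protein = 2.2 g/kg × 76.8182 kg = 169 g/day.
Protein energy = 169 g × 4 kcal/g = 676 kcal/day.

676 kcal/day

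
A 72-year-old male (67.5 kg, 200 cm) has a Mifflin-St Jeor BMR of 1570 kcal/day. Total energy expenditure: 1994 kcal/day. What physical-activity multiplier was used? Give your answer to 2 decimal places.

1.27

Activity factor = TEE ÷ BMR = 1994 ÷ 1570 = 1.27.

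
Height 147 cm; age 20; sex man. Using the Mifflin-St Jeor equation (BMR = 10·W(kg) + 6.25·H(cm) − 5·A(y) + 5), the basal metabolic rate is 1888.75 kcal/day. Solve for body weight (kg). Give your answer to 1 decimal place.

1888.75 = 10·W + 6.25(147) − 5(20) + 5
10·W = 1888.75 − 823.75 = 1065, so W = 106.5 kg.

106.5 kg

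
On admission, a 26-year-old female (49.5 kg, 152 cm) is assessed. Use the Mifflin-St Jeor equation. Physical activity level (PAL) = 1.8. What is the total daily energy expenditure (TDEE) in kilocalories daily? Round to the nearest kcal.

2077 kilocalories daily

Mifflin-St Jeor (female): BMR = 10(49.5) + 6.25(152) − 5(26) − 161 = 495 + 950 − 130 − 161 = 1154 kcal/day.
TEE = BMR × activity factor = 1154 × 1.8 = 2077.2 kcal/day.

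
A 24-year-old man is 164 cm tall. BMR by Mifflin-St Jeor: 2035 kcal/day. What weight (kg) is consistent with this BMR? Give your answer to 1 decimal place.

112.5 kg

2035 = 10·W + 6.25(164) − 5(24) + 5
10·W = 2035 − 910 = 1125, so W = 112.5 kg.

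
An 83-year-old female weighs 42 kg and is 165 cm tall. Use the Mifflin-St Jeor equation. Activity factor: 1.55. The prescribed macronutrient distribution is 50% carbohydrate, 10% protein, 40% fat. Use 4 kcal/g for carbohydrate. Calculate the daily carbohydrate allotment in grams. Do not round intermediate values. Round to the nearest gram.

Mifflin-St Jeor (female): BMR = 10(42) + 6.25(165) − 5(83) − 161 = 420 + 1031.25 − 415 − 161 = 875.25 kcal/day.
TEE = 875.25 × 1.55 = 1356.6375 kcal/day.
Carbohydrate energy = 50% × 1356.6375 = 678.3188 kcal.
Carbohydrate = 678.3188 ÷ 4 kcal/g = 169.5797 g.

170 g/day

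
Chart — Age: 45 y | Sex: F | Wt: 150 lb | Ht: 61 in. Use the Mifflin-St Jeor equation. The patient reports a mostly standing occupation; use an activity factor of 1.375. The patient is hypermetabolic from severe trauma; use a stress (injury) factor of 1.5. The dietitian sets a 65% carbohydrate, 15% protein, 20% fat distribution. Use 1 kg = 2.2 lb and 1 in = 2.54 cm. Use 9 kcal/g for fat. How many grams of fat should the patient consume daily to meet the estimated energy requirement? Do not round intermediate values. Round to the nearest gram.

Convert to metric: weight = 150 ÷ 2.2 = 68.1818 kg; height = 61 × 2.54 = 154.94 cm.
Mifflin-St Jeor (female): BMR = 10(68.1818) + 6.25(154.94) − 5(45) − 161 = 681.8182 + 968.375 − 225 − 161 = 1264.1932 kcal/day.
TEE = 1264.1932 × 1.375 = 1738.2656 kcal/day.
With stress factor 1.5: 1738.2656 × 1.5 = 2607.3984 kcal/day.
Fat energy = 20% × 2607.3984 = 521.4797 kcal.
Fat = 521.4797 ÷ 9 kcal/g = 57.9422 g.

58 g/day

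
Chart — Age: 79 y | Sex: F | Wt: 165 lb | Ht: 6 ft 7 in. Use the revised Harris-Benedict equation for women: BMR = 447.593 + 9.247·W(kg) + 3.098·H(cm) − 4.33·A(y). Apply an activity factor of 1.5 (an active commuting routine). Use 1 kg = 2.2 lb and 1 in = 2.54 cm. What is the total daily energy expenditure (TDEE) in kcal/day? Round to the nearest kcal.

2131 kcal/day

Convert to metric: weight = 165 ÷ 2.2 = 75 kg; height = (6×12 + 7) × 2.54 = 79 × 2.54 = 200.66 cm.
Harris-Benedict: BMR = 447.593 + 9.247(75) + 3.098(200.66) − 4.33(79) = 1420.6927 kcal/day.
TEE = BMR × activity factor = 1420.6927 × 1.5 = 2131.039 kcal/day.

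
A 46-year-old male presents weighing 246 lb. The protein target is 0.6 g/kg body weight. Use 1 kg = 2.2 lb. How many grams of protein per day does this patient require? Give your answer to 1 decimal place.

67.1 g/day

Weight in kg = 246 ÷ 2.2 = 111.8182 kg.
Protein = 0.6 g/kg × 111.8182 kg = 67.0909 g/day.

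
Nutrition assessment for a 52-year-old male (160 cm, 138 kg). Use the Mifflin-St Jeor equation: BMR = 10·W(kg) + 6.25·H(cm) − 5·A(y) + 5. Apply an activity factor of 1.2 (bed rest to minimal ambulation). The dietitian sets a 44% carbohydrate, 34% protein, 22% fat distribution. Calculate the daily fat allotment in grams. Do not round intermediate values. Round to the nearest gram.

62 g/day

Mifflin-St Jeor (male): BMR = 10(138) + 6.25(160) − 5(52) + 5 = 1380 + 1000 − 260 + 5 = 2125 kcal/day.
TEE = 2125 × 1.2 = 2550 kcal/day.
Fat energy = 22% × 2550 = 561 kcal.
Fat = 561 ÷ 9 kcal/g = 62.3333 g.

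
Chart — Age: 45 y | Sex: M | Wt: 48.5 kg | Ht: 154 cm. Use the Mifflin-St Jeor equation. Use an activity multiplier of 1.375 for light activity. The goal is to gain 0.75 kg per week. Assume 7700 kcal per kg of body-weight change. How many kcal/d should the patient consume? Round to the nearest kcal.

2513 kcal/d

Mifflin-St Jeor (male): BMR = 10(48.5) + 6.25(154) − 5(45) + 5 = 485 + 962.5 − 225 + 5 = 1227.5 kcal/day.
TEE = 1227.5 × 1.375 = 1687.8125 kcal/day.
Required daily surplus = 0.75 × 7700 ÷ 7 = 825 kcal/day.
Target intake = 1687.8125 + 825 = 2512.8125 kcal/day.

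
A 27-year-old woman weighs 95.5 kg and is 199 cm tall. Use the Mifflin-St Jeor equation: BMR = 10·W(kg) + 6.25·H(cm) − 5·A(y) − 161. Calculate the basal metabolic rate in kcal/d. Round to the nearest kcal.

1903 kcal/d

Mifflin-St Jeor (female): BMR = 10(95.5) + 6.25(199) − 5(27) − 161 = 955 + 1243.75 − 135 − 161 = 1902.75 kcal/day.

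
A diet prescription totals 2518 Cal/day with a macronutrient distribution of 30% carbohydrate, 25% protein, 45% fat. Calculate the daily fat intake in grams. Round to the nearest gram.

126 g/day

Fat energy = 45% × 2518 = 1133.1 kcal.
At 9 kcal/g: 1133.1 ÷ 9 = 125.9 g.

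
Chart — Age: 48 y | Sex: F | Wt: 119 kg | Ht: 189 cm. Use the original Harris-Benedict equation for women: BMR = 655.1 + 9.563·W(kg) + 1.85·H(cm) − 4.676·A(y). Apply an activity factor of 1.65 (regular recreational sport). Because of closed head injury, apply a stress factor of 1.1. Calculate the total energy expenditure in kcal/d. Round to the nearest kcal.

3482 kcal/d

Harris-Benedict: BMR = 655.1 + 9.563(119) + 1.85(189) − 4.676(48) = 1918.299 kcal/day.
TEE = BMR × activity factor = 1918.299 × 1.65 = 3165.1934 kcal/day.
Apply stress factor: 3165.1934 × 1.1 = 3481.7127 kcal/day.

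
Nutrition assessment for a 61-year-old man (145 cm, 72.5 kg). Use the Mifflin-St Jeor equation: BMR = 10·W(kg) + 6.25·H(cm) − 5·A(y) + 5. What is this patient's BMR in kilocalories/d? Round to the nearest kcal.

1331 kilocalories/d

Mifflin-St Jeor (male): BMR = 10(72.5) + 6.25(145) − 5(61) + 5 = 725 + 906.25 − 305 + 5 = 1331.25 kcal/day.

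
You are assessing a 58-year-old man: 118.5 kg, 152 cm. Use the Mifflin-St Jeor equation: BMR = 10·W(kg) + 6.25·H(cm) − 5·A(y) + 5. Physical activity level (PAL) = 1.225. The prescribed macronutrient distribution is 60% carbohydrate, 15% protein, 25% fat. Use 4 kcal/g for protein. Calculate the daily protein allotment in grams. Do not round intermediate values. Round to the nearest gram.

85 g/day

Mifflin-St Jeor (male): BMR = 10(118.5) + 6.25(152) − 5(58) + 5 = 1185 + 950 − 290 + 5 = 1850 kcal/day.
TEE = 1850 × 1.225 = 2266.25 kcal/day.
Protein energy = 15% × 2266.25 = 339.9375 kcal.
Protein = 339.9375 ÷ 4 kcal/g = 84.9844 g.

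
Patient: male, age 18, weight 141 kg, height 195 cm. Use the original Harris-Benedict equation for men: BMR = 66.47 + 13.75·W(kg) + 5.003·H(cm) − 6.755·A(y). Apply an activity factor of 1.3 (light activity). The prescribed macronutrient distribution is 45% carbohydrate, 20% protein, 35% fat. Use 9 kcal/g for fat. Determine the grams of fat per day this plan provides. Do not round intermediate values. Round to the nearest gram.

145 g/day

Harris-Benedict: BMR = 66.47 + 13.75(141) + 5.003(195) − 6.755(18) = 2859.215 kcal/day.
TEE = 2859.215 × 1.3 = 3716.9795 kcal/day.
Fat energy = 35% × 3716.9795 = 1300.9428 kcal.
Fat = 1300.9428 ÷ 9 kcal/g = 144.5492 g.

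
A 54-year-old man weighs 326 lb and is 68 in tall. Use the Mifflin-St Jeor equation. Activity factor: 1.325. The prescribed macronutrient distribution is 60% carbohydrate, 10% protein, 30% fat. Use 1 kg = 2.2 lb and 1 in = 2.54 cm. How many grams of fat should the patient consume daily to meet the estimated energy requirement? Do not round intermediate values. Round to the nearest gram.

Convert to metric: weight = 326 ÷ 2.2 = 148.1818 kg; height = 68 × 2.54 = 172.72 cm.
Mifflin-St Jeor (male): BMR = 10(148.1818) + 6.25(172.72) − 5(54) + 5 = 1481.8182 + 1079.5 − 270 + 5 = 2296.3182 kcal/day.
TEE = 2296.3182 × 1.325 = 3042.6216 kcal/day.
Fat energy = 30% × 3042.6216 = 912.7865 kcal.
Fat = 912.7865 ÷ 9 kcal/g = 101.4207 g.

101 g/day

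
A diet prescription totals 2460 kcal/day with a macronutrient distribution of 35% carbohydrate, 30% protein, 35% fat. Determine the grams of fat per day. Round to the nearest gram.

Fat energy = 35% × 2460 = 861 kcal.
At 9 kcal/g: 861 ÷ 9 = 95.6667 g.

96 g/day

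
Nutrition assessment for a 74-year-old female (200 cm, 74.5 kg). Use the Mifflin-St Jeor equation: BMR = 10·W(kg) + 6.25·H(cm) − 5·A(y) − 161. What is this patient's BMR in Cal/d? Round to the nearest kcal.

1464 Cal/d

Mifflin-St Jeor (female): BMR = 10(74.5) + 6.25(200) − 5(74) − 161 = 745 + 1250 − 370 − 161 = 1464 kcal/day.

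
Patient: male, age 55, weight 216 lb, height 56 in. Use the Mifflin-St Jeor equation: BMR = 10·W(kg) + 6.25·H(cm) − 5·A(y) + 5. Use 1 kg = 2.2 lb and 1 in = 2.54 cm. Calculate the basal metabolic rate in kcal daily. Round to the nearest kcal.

1601 kcal daily

Convert to metric: weight = 216 ÷ 2.2 = 98.1818 kg; height = 56 × 2.54 = 142.24 cm.
Mifflin-St Jeor (male): BMR = 10(98.1818) + 6.25(142.24) − 5(55) + 5 = 981.8182 + 889 − 275 + 5 = 1600.8182 kcal/day.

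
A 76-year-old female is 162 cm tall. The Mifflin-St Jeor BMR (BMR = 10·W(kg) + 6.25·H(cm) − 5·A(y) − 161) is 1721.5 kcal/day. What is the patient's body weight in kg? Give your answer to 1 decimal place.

125.0 kg

1721.5 = 10·W + 6.25(162) − 5(76) − 161
10·W = 1721.5 − 471.5 = 1250, so W = 125 kg.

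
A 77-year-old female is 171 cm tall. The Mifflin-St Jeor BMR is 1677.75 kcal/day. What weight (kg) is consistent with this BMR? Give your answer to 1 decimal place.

115.5 kg

1677.75 = 10·W + 6.25(171) − 5(77) − 161
10·W = 1677.75 − 522.75 = 1155, so W = 115.5 kg.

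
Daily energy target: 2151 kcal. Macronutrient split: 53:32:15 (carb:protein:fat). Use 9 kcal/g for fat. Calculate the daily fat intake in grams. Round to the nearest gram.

Fat energy = 15% × 2151 = 322.65 kcal.
At 9 kcal/g: 322.65 ÷ 9 = 35.85 g.

36 g/day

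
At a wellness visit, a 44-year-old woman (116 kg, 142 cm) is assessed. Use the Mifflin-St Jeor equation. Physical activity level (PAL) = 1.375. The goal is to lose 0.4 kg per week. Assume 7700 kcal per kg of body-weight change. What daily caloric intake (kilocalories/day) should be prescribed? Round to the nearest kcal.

1851 kilocalories/day

Mifflin-St Jeor (female): BMR = 10(116) + 6.25(142) − 5(44) − 161 = 1160 + 887.5 − 220 − 161 = 1666.5 kcal/day.
TEE = 1666.5 × 1.375 = 2291.4375 kcal/day.
Required daily deficit = 0.4 × 7700 ÷ 7 = 440 kcal/day.
Target intake = 2291.4375 − 440 = 1851.4375 kcal/day.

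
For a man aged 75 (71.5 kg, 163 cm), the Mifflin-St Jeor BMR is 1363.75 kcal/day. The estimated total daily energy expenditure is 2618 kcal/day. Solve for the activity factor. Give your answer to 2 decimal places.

1.92

Activity factor = TEE ÷ BMR = 2618 ÷ 1363.75 = 1.92.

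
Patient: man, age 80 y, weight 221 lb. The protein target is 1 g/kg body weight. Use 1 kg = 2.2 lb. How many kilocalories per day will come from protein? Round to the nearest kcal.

402 kcal/day

Weight in kg = 221 ÷ 2.2 = 100.4545 kg.
Protein = 1 g/kg × 100.4545 kg = 100.4545 g/day.
Protein energy = 100.4545 g × 4 kcal/g = 401.8182 kcal/day.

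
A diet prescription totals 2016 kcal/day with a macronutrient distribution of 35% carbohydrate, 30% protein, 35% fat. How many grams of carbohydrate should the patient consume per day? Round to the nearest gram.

Carbohydrate energy = 35% × 2016 = 705.6 kcal.
At 4 kcal/g: 705.6 ÷ 4 = 176.4 g.

176 g/day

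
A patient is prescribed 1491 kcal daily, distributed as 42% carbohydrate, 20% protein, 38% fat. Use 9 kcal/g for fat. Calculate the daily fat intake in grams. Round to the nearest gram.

63 g/day

Fat energy = 38% × 1491 = 566.58 kcal.
At 9 kcal/g: 566.58 ÷ 9 = 62.9533 g.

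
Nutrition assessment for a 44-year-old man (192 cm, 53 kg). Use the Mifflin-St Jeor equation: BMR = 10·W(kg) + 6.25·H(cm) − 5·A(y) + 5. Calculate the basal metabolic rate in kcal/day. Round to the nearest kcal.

1515 kcal/day

Mifflin-St Jeor (male): BMR = 10(53) + 6.25(192) − 5(44) + 5 = 530 + 1200 − 220 + 5 = 1515 kcal/day.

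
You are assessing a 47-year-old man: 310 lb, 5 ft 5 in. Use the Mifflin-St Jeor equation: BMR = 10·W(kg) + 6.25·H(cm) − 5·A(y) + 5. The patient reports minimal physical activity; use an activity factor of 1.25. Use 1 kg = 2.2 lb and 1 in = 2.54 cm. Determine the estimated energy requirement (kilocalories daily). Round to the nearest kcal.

2764 kilocalories daily

Convert to metric: weight = 310 ÷ 2.2 = 140.9091 kg; height = (5×12 + 5) × 2.54 = 65 × 2.54 = 165.1 cm.
Mifflin-St Jeor (male): BMR = 10(140.9091) + 6.25(165.1) − 5(47) + 5 = 1409.0909 + 1031.875 − 235 + 5 = 2210.9659 kcal/day.
TEE = BMR × activity factor = 2210.9659 × 1.25 = 2763.7074 kcal/day.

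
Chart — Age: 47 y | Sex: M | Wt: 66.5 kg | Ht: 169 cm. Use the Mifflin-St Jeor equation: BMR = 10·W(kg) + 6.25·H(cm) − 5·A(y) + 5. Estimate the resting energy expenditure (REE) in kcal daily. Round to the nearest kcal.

Mifflin-St Jeor (male): BMR = 10(66.5) + 6.25(169) − 5(47) + 5 = 665 + 1056.25 − 235 + 5 = 1491.25 kcal/day.

1491 kcal daily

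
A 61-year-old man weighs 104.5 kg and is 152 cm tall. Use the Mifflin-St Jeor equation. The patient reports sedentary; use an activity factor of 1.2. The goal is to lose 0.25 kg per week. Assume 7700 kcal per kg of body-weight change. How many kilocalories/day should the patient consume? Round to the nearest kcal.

Mifflin-St Jeor (male): BMR = 10(104.5) + 6.25(152) − 5(61) + 5 = 1045 + 950 − 305 + 5 = 1695 kcal/day.
TEE = 1695 × 1.2 = 2034 kcal/day.
Required daily deficit = 0.25 × 7700 ÷ 7 = 275 kcal/day.
Target intake = 2034 − 275 = 1759 kcal/day.

1759 kilocalories/day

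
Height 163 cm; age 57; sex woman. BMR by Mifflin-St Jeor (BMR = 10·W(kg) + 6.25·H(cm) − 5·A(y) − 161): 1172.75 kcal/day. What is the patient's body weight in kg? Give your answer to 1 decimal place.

60.0 kg

1172.75 = 10·W + 6.25(163) − 5(57) − 161
10·W = 1172.75 − 572.75 = 600, so W = 60 kg.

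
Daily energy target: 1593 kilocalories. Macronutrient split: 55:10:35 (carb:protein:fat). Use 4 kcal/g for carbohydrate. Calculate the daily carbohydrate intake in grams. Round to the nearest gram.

219 g/day

Carbohydrate energy = 55% × 1593 = 876.15 kcal.
At 4 kcal/g: 876.15 ÷ 4 = 219.0375 g.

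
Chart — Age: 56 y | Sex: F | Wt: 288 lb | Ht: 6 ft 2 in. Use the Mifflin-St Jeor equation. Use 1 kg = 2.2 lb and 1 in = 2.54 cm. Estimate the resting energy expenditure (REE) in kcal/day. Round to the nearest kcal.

Convert to metric: weight = 288 ÷ 2.2 = 130.9091 kg; height = (6×12 + 2) × 2.54 = 74 × 2.54 = 187.96 cm.
Mifflin-St Jeor (female): BMR = 10(130.9091) + 6.25(187.96) − 5(56) − 161 = 1309.0909 + 1174.75 − 280 − 161 = 2042.8409 kcal/day.

2043 kcal/day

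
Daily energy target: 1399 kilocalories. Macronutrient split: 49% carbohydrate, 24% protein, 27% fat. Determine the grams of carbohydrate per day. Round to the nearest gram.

171 g/day

Carbohydrate energy = 49% × 1399 = 685.51 kcal.
At 4 kcal/g: 685.51 ÷ 4 = 171.3775 g.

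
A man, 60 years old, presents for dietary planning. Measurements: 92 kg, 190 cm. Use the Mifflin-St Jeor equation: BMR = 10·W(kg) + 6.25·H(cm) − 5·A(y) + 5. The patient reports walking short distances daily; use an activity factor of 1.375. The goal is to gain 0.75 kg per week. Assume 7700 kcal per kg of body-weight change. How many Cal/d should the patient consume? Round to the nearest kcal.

3317 Cal/d

Mifflin-St Jeor (male): BMR = 10(92) + 6.25(190) − 5(60) + 5 = 920 + 1187.5 − 300 + 5 = 1812.5 kcal/day.
TEE = 1812.5 × 1.375 = 2492.1875 kcal/day.
Required daily surplus = 0.75 × 7700 ÷ 7 = 825 kcal/day.
Target intake = 2492.1875 + 825 = 3317.1875 kcal/day.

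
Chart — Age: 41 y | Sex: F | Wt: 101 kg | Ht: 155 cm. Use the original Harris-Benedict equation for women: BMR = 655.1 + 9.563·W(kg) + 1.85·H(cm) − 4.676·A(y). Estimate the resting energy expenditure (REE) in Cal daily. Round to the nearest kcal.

1716 Cal daily

Harris-Benedict: BMR = 655.1 + 9.563(101) + 1.85(155) − 4.676(41) = 1715.997 kcal/day.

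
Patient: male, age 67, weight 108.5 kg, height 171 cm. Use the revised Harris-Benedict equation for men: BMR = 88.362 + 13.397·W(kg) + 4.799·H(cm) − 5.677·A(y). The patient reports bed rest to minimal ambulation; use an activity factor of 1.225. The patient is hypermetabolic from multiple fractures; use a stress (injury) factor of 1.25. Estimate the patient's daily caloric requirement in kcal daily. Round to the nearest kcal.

3035 kcal daily

Harris-Benedict: BMR = 88.362 + 13.397(108.5) + 4.799(171) − 5.677(67) = 1982.2065 kcal/day.
TEE = BMR × activity factor = 1982.2065 × 1.225 = 2428.203 kcal/day.
Apply stress factor: 2428.203 × 1.25 = 3035.2537 kcal/day.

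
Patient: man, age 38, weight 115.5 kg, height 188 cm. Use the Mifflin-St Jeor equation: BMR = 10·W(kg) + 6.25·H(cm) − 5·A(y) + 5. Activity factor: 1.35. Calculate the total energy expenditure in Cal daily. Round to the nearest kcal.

Mifflin-St Jeor (male): BMR = 10(115.5) + 6.25(188) − 5(38) + 5 = 1155 + 1175 − 190 + 5 = 2145 kcal/day.
TEE = BMR × activity factor = 2145 × 1.35 = 2895.75 kcal/day.

2896 Cal daily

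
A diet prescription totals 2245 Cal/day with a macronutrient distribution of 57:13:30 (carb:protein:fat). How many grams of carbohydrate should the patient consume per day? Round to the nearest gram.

Carbohydrate energy = 57% × 2245 = 1279.65 kcal.
At 4 kcal/g: 1279.65 ÷ 4 = 319.9125 g.

320 g/day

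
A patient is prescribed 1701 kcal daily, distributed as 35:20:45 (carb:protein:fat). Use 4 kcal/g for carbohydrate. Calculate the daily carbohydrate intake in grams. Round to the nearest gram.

149 g/day

Carbohydrate energy = 35% × 1701 = 595.35 kcal.
At 4 kcal/g: 595.35 ÷ 4 = 148.8375 g.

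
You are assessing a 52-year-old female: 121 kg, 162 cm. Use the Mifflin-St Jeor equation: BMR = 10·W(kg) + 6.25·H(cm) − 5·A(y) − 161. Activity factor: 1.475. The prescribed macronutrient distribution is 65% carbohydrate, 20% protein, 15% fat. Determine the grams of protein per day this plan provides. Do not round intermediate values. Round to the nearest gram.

Mifflin-St Jeor (female): BMR = 10(121) + 6.25(162) − 5(52) − 161 = 1210 + 1012.5 − 260 − 161 = 1801.5 kcal/day.
TEE = 1801.5 × 1.475 = 2657.2125 kcal/day.
Protein energy = 20% × 2657.2125 = 531.4425 kcal.
Protein = 531.4425 ÷ 4 kcal/g = 132.8606 g.

133 g/day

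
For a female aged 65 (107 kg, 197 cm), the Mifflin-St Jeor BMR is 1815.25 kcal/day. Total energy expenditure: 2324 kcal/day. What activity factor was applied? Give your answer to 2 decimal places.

1.28

Activity factor = TEE ÷ BMR = 2324 ÷ 1815.25 = 1.28.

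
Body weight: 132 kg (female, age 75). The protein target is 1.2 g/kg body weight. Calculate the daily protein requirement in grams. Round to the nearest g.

158 g/day

Protein = 1.2 g/kg × 132 kg = 158.4 g/day.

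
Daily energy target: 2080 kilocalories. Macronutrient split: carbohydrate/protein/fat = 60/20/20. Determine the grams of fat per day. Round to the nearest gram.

46 g/day

Fat energy = 20% × 2080 = 416 kcal.
At 9 kcal/g: 416 ÷ 9 = 46.2222 g.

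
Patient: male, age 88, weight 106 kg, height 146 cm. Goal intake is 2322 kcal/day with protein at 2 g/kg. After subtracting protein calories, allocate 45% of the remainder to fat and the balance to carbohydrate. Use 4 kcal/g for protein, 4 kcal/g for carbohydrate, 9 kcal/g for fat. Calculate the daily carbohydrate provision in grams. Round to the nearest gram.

Protein = 2 × 106 = 212 g → 212 × 4 = 848 kcal.
Non-protein calories = 2322 − 848 = 1474 kcal.
Fat: 45% × 1474 = 663.3 kcal; carbohydrate: 810.7 kcal.
Carbohydrate: 810.7 kcal ÷ 4 kcal/g = 202.675 g.

203 g/day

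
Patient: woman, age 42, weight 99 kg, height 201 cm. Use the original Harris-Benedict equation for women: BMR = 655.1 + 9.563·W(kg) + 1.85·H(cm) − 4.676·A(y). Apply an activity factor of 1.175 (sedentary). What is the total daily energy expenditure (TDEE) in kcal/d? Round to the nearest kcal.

Harris-Benedict: BMR = 655.1 + 9.563(99) + 1.85(201) − 4.676(42) = 1777.295 kcal/day.
TEE = BMR × activity factor = 1777.295 × 1.175 = 2088.3216 kcal/day.

2088 kcal/d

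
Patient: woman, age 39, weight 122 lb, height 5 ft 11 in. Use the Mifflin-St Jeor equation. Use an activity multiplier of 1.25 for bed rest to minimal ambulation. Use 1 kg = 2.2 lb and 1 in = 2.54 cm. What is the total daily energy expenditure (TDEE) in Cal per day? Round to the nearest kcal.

1657 Cal per day

Convert to metric: weight = 122 ÷ 2.2 = 55.4545 kg; height = (5×12 + 11) × 2.54 = 71 × 2.54 = 180.34 cm.
Mifflin-St Jeor (female): BMR = 10(55.4545) + 6.25(180.34) − 5(39) − 161 = 554.5455 + 1127.125 − 195 − 161 = 1325.6705 kcal/day.
TEE = BMR × activity factor = 1325.6705 × 1.25 = 1657.0881 kcal/day.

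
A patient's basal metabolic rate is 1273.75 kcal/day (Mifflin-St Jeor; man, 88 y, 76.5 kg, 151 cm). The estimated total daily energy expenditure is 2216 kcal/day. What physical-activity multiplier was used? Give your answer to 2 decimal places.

1.74

Activity factor = TEE ÷ BMR = 2216 ÷ 1273.75 = 1.74.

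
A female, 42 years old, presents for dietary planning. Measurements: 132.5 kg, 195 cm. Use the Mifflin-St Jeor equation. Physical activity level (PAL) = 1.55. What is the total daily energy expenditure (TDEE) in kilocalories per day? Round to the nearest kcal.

3368 kilocalories per day

Mifflin-St Jeor (female): BMR = 10(132.5) + 6.25(195) − 5(42) − 161 = 1325 + 1218.75 − 210 − 161 = 2172.75 kcal/day.
TEE = BMR × activity factor = 2172.75 × 1.55 = 3367.7625 kcal/day.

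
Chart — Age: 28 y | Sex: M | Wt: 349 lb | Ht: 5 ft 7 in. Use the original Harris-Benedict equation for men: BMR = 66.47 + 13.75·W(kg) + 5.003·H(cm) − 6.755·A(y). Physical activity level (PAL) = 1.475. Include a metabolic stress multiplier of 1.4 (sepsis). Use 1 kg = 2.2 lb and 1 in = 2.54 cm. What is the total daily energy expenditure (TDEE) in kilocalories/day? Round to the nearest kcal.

6009 kilocalories/day

Convert to metric: weight = 349 ÷ 2.2 = 158.6364 kg; height = (5×12 + 7) × 2.54 = 67 × 2.54 = 170.18 cm.
Harris-Benedict: BMR = 66.47 + 13.75(158.6364) + 5.003(170.18) − 6.755(28) = 2909.9905 kcal/day.
TEE = BMR × activity factor = 2909.9905 × 1.475 = 4292.236 kcal/day.
Apply stress factor: 4292.236 × 1.4 = 6009.1305 kcal/day.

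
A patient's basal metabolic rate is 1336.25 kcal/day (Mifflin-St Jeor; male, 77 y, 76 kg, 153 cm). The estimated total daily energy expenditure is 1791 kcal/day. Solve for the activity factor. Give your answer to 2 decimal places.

Activity factor = TEE ÷ BMR = 1791 ÷ 1336.25 = 1.34.

1.34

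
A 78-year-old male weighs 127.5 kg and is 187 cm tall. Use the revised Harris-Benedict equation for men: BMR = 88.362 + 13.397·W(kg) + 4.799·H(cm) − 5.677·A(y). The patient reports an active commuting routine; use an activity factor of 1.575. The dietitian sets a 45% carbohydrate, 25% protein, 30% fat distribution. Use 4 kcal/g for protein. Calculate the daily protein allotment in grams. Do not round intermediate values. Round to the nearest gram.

Harris-Benedict: BMR = 88.362 + 13.397(127.5) + 4.799(187) − 5.677(78) = 2251.0865 kcal/day.
TEE = 2251.0865 × 1.575 = 3545.4612 kcal/day.
Protein energy = 25% × 3545.4612 = 886.3653 kcal.
Protein = 886.3653 ÷ 4 kcal/g = 221.5913 g.

222 g/day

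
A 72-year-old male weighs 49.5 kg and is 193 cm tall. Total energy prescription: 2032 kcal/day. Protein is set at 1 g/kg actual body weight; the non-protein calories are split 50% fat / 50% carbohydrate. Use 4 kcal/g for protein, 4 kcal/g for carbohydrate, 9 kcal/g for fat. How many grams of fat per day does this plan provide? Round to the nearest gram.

102 g/day

Protein = 1 × 49.5 = 49.5 g → 49.5 × 4 = 198 kcal.
Non-protein calories = 2032 − 198 = 1834 kcal.
Fat: 50% × 1834 = 917 kcal; carbohydrate: 917 kcal.
Fat: 917 kcal ÷ 9 kcal/g = 101.8889 g.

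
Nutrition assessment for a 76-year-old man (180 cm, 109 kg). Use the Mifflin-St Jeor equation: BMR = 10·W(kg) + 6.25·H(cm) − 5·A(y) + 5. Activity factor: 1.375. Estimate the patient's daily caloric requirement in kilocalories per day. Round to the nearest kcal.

Mifflin-St Jeor (male): BMR = 10(109) + 6.25(180) − 5(76) + 5 = 1090 + 1125 − 380 + 5 = 1840 kcal/day.
TEE = BMR × activity factor = 1840 × 1.375 = 2530 kcal/day.

2530 kilocalories per day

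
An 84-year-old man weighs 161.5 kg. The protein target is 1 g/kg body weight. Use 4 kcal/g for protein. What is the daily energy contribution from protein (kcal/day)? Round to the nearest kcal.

Protein = 1 g/kg × 161.5 kg = 161.5 g/day.
Protein energy = 161.5 g × 4 kcal/g = 646 kcal/day.

646 kcal/day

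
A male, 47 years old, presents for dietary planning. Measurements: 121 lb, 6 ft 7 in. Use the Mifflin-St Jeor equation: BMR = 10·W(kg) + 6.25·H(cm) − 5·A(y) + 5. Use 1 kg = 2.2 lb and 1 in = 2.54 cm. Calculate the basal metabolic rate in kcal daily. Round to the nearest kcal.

Convert to metric: weight = 121 ÷ 2.2 = 55 kg; height = (6×12 + 7) × 2.54 = 79 × 2.54 = 200.66 cm.
Mifflin-St Jeor (male): BMR = 10(55) + 6.25(200.66) − 5(47) + 5 = 550 + 1254.125 − 235 + 5 = 1574.125 kcal/day.

1574 kcal daily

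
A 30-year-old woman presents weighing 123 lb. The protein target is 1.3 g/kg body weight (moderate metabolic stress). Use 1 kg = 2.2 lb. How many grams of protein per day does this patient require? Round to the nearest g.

Weight in kg = 123 ÷ 2.2 = 55.9091 kg.
Protein = 1.3 g/kg × 55.9091 kg = 72.6818 g/day.

73 g/day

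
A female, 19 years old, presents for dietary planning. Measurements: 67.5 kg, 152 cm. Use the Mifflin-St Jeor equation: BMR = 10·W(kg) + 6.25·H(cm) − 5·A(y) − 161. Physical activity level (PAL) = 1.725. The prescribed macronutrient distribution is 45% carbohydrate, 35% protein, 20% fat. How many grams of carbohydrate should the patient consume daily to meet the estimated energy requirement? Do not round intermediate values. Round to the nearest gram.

266 g/day

Mifflin-St Jeor (female): BMR = 10(67.5) + 6.25(152) − 5(19) − 161 = 675 + 950 − 95 − 161 = 1369 kcal/day.
TEE = 1369 × 1.725 = 2361.525 kcal/day.
Carbohydrate energy = 45% × 2361.525 = 1062.6863 kcal.
Carbohydrate = 1062.6863 ÷ 4 kcal/g = 265.6716 g.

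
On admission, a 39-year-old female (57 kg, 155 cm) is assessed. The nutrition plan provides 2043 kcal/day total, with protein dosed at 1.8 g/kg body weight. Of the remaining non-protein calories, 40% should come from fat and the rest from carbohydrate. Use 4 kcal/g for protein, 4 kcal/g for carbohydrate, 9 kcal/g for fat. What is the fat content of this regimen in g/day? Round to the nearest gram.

Protein = 1.8 × 57 = 102.6 g → 102.6 × 4 = 410.4 kcal.
Non-protein calories = 2043 − 410.4 = 1632.6 kcal.
Fat: 40% × 1632.6 = 653.04 kcal; carbohydrate: 979.56 kcal.
Fat: 653.04 kcal ÷ 9 kcal/g = 72.56 g.

73 g/day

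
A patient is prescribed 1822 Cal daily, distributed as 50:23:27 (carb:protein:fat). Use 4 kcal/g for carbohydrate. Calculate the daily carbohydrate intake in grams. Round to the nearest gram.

228 g/day

Carbohydrate energy = 50% × 1822 = 911 kcal.
At 4 kcal/g: 911 ÷ 4 = 227.75 g.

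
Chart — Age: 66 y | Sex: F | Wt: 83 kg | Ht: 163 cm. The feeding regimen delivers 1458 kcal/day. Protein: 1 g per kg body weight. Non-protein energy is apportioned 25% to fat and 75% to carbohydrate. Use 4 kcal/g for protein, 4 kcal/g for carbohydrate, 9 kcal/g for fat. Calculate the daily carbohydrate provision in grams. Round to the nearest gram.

Protein = 1 × 83 = 83 g → 83 × 4 = 332 kcal.
Non-protein calories = 1458 − 332 = 1126 kcal.
Fat: 25% × 1126 = 281.5 kcal; carbohydrate: 844.5 kcal.
Carbohydrate: 844.5 kcal ÷ 4 kcal/g = 211.125 g.

211 g/day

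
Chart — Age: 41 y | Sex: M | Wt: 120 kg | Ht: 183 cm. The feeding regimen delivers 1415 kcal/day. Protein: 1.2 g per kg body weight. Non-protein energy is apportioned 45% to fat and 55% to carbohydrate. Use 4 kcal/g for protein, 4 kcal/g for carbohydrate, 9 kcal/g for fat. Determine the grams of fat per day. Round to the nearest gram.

Protein = 1.2 × 120 = 144 g → 144 × 4 = 576 kcal.
Non-protein calories = 1415 − 576 = 839 kcal.
Fat: 45% × 839 = 377.55 kcal; carbohydrate: 461.45 kcal.
Fat: 377.55 kcal ÷ 9 kcal/g = 41.95 g.

42 g/day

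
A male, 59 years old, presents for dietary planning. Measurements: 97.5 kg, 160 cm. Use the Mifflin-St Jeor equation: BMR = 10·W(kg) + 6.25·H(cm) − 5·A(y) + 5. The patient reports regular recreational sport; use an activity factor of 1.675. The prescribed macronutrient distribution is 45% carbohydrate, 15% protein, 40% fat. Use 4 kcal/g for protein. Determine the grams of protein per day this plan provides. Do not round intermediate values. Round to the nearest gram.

106 g/day

Mifflin-St Jeor (male): BMR = 10(97.5) + 6.25(160) − 5(59) + 5 = 975 + 1000 − 295 + 5 = 1685 kcal/day.
TEE = 1685 × 1.675 = 2822.375 kcal/day.
Protein energy = 15% × 2822.375 = 423.3563 kcal.
Protein = 423.3563 ÷ 4 kcal/g = 105.8391 g.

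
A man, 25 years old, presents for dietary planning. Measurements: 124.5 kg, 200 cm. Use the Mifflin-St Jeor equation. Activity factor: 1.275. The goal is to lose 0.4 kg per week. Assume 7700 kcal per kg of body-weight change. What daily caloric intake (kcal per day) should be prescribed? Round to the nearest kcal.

2588 kcal per day

Mifflin-St Jeor (male): BMR = 10(124.5) + 6.25(200) − 5(25) + 5 = 1245 + 1250 − 125 + 5 = 2375 kcal/day.
TEE = 2375 × 1.275 = 3028.125 kcal/day.
Required daily deficit = 0.4 × 7700 ÷ 7 = 440 kcal/day.
Target intake = 3028.125 − 440 = 2588.125 kcal/day.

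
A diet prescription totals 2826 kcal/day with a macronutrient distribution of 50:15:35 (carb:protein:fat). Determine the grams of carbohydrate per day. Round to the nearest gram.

Carbohydrate energy = 50% × 2826 = 1413 kcal.
At 4 kcal/g: 1413 ÷ 4 = 353.25 g.

353 g/day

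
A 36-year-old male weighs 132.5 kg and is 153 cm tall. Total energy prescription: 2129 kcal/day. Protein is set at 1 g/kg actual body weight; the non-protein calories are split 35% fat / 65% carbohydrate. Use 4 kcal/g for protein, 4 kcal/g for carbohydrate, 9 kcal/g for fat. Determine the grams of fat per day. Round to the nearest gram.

Protein = 1 × 132.5 = 132.5 g → 132.5 × 4 = 530 kcal.
Non-protein calories = 2129 − 530 = 1599 kcal.
Fat: 35% × 1599 = 559.65 kcal; carbohydrate: 1039.35 kcal.
Fat: 559.65 kcal ÷ 9 kcal/g = 62.1833 g.

62 g/day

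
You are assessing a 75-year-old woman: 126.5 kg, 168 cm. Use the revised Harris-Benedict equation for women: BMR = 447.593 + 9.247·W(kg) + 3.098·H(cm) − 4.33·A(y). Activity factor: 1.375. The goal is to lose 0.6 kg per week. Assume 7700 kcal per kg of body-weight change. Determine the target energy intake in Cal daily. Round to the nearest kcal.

1833 Cal daily

Harris-Benedict: BMR = 447.593 + 9.247(126.5) + 3.098(168) − 4.33(75) = 1813.0525 kcal/day.
TEE = 1813.0525 × 1.375 = 2492.9472 kcal/day.
Required daily deficit = 0.6 × 7700 ÷ 7 = 660 kcal/day.
Target intake = 2492.9472 − 660 = 1832.9472 kcal/day.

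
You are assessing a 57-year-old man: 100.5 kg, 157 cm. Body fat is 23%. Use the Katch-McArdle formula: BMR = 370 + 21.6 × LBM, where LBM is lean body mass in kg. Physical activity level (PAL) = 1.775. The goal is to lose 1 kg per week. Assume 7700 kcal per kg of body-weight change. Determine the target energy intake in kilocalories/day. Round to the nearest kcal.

2524 kilocalories/day

LBM = 100.5 × (1 − 0.23) = 77.385 kg. Katch-McArdle: BMR = 370 + 21.6 × 77.385 = 2041.516 kcal/day.
TEE = 2041.516 × 1.775 = 3623.6909 kcal/day.
Required daily deficit = 1 × 7700 ÷ 7 = 1100 kcal/day.
Target intake = 3623.6909 − 1100 = 2523.6909 kcal/day.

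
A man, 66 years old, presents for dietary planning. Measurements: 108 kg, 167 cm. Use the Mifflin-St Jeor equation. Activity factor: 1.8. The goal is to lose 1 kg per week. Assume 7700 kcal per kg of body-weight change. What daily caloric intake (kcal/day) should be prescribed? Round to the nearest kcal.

Mifflin-St Jeor (male): BMR = 10(108) + 6.25(167) − 5(66) + 5 = 1080 + 1043.75 − 330 + 5 = 1798.75 kcal/day.
TEE = 1798.75 × 1.8 = 3237.75 kcal/day.
Required daily deficit = 1 × 7700 ÷ 7 = 1100 kcal/day.
Target intake = 3237.75 − 1100 = 2137.75 kcal/day.

2138 kcal/day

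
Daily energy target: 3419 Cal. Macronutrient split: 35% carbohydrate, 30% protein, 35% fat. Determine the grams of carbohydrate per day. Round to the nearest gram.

299 g/day

Carbohydrate energy = 35% × 3419 = 1196.65 kcal.
At 4 kcal/g: 1196.65 ÷ 4 = 299.1625 g.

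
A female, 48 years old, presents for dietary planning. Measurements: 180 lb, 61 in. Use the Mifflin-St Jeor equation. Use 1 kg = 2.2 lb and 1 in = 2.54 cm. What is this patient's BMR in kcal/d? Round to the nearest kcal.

Convert to metric: weight = 180 ÷ 2.2 = 81.8182 kg; height = 61 × 2.54 = 154.94 cm.
Mifflin-St Jeor (female): BMR = 10(81.8182) + 6.25(154.94) − 5(48) − 161 = 818.1818 + 968.375 − 240 − 161 = 1385.5568 kcal/day.

1386 kcal/d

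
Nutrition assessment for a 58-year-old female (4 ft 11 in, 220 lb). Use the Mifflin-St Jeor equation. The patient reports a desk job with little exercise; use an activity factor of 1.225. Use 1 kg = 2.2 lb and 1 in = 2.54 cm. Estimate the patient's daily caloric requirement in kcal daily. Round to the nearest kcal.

Convert to metric: weight = 220 ÷ 2.2 = 100 kg; height = (4×12 + 11) × 2.54 = 59 × 2.54 = 149.86 cm.
Mifflin-St Jeor (female): BMR = 10(100) + 6.25(149.86) − 5(58) − 161 = 1000 + 936.625 − 290 − 161 = 1485.625 kcal/day.
TEE = BMR × activity factor = 1485.625 × 1.225 = 1819.8906 kcal/day.

1820 kcal daily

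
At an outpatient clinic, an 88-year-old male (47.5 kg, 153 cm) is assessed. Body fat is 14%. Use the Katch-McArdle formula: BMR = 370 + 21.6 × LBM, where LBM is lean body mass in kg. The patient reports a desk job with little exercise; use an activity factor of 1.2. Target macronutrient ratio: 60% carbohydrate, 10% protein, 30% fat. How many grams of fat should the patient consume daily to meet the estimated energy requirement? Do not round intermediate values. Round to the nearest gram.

50 g/day

LBM = 47.5 × (1 − 0.14) = 40.85 kg. Katch-McArdle: BMR = 370 + 21.6 × 40.85 = 1252.36 kcal/day.
TEE = 1252.36 × 1.2 = 1502.832 kcal/day.
Fat energy = 30% × 1502.832 = 450.8496 kcal.
Fat = 450.8496 ÷ 9 kcal/g = 50.0944 g.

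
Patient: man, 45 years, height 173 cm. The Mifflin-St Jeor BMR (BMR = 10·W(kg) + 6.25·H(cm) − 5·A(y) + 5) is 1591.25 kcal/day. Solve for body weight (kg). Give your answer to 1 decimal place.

73.0 kg

1591.25 = 10·W + 6.25(173) − 5(45) + 5
10·W = 1591.25 − 861.25 = 730, so W = 73 kg.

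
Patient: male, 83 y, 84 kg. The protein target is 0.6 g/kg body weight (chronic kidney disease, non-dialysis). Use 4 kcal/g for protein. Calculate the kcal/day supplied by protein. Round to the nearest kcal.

202 kcal/day

Protein = 0.6 g/kg × 84 kg = 50.4 g/day.
Protein energy = 50.4 g × 4 kcal/g = 201.6 kcal/day.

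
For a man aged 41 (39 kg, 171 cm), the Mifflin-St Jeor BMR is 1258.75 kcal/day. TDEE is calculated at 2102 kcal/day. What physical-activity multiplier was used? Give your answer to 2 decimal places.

1.67

Activity factor = TEE ÷ BMR = 2102 ÷ 1258.75 = 1.67.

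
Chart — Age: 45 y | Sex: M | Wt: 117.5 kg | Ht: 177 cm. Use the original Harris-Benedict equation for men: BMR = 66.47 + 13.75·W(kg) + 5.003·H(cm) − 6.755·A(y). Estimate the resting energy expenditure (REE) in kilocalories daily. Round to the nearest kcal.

Harris-Benedict: BMR = 66.47 + 13.75(117.5) + 5.003(177) − 6.755(45) = 2263.651 kcal/day.

2264 kilocalories daily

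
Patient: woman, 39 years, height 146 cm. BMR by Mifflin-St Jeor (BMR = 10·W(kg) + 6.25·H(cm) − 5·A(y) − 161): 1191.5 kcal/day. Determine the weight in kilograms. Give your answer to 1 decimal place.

63.5 kg

1191.5 = 10·W + 6.25(146) − 5(39) − 161
10·W = 1191.5 − 556.5 = 635, so W = 63.5 kg.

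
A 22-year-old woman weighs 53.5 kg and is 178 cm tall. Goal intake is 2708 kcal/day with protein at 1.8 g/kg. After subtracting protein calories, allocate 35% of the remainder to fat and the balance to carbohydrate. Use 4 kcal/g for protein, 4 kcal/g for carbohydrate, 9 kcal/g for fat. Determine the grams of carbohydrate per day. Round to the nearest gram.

Protein = 1.8 × 53.5 = 96.3 g → 96.3 × 4 = 385.2 kcal.
Non-protein calories = 2708 − 385.2 = 2322.8 kcal.
Fat: 35% × 2322.8 = 812.98 kcal; carbohydrate: 1509.82 kcal.
Carbohydrate: 1509.82 kcal ÷ 4 kcal/g = 377.455 g.

377 g/day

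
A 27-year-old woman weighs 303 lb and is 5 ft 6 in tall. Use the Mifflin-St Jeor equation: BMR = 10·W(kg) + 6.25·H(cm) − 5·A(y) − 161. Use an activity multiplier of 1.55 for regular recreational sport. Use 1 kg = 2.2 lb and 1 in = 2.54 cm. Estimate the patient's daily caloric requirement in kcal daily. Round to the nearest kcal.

3300 kcal daily

Convert to metric: weight = 303 ÷ 2.2 = 137.7273 kg; height = (5×12 + 6) × 2.54 = 66 × 2.54 = 167.64 cm.
Mifflin-St Jeor (female): BMR = 10(137.7273) + 6.25(167.64) − 5(27) − 161 = 1377.2727 + 1047.75 − 135 − 161 = 2129.0227 kcal/day.
TEE = BMR × activity factor = 2129.0227 × 1.55 = 3299.9852 kcal/day.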